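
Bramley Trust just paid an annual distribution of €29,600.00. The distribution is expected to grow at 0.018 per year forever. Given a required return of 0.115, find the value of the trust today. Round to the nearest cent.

D₁ = D₀ × (1 + g) = €29,600.00 × 1.018 = €30,132.8000
Growing perpetuity: P = D₁ / (r − g) = €30,132.8000 / (0.115 − 0.018) = €310,647.42

€310647.42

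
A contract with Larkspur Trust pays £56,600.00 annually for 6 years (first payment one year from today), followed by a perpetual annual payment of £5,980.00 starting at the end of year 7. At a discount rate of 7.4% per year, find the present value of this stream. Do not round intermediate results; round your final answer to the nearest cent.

PV of 6-year annuity: £56,600.00 × [1 − (1+0.074)^−6] / 0.074 = 266486.68085
Perpetuity value at year 6: £5,980.00 / 0.074 = 80810.81081
PV of perpetuity: 80810.81081 / (1+0.074)^6 = 52655.50425
Total PV = 266486.68085 + 52655.50425 = 319142.18510

£319142.19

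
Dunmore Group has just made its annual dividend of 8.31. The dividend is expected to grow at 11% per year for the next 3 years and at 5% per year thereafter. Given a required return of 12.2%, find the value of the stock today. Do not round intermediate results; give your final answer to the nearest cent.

141.74

D_1 = 9.22410
D_2 = 10.23875
D_3 = 11.36501
Terminal value at year 3: TV = D_3×(1+g_2)/(r−g_2) = 11.93326/0.072 = 165.73978
P_0 = D_1/(1+r)^1 + D_2/(1+r)^2 + D_3/(1+r)^3 + TV/(1+r)^3
    = 8.22112 + 8.13320 + 8.04621 + 117.34057 = 141.74110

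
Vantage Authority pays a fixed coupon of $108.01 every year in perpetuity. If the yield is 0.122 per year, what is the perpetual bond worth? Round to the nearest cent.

$885.33

Level perpetuity: PV = C / r = $108.01 / 0.122 = $885.33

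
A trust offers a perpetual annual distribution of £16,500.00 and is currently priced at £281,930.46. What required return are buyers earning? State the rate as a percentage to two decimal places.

5.85%

P = C/r ⇒ r = C/P = £16,500.00/£281,930.46 = 0.058525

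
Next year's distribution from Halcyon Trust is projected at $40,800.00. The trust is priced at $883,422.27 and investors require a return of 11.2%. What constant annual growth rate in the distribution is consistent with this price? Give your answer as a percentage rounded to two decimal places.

P = D₁/(r−g) ⇒ g = r − D₁/P = 0.112 − $40,800.00/$883,422.27 = 0.065816

6.58%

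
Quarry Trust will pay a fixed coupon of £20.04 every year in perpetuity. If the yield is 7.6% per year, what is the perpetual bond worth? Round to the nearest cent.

£263.68

Level perpetuity: PV = C / r = £20.04 / 0.076 = £263.68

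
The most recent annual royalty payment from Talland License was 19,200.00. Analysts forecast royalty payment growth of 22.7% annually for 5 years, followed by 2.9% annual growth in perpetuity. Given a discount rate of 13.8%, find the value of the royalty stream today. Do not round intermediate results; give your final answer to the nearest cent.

D_1 = 23558.40000
D_2 = 28906.15680
D_3 = 35467.85439
D_4 = 43519.05734
D_5 = 53397.88336
Terminal value at year 5: TV = D_5×(1+g_2)/(r−g_2) = 54946.42197/0.109 = 504095.61445
P_0 = D_1/(1+r)^1 + D_2/(1+r)^2 + D_3/(1+r)^3 + D_4/(1+r)^4 + D_5/(1+r)^5 + TV/(1+r)^5
    = 20701.58172 + 22320.59822 + 24066.23376 + 25948.39088 + 27977.74658 + 264120.19477 = 385134.74593

385134.75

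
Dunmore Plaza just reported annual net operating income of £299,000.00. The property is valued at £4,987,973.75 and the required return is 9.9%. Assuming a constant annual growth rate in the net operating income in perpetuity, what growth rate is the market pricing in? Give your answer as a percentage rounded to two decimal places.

P = D₀(1+g)/(r−g) ⇒ P(r−g) = D₀(1+g) ⇒ g(P+D₀) = P·r − D₀
g = (P·r − D₀)/(P + D₀) = (£4,987,973.75×0.099 − £299,000.00) / (£4,987,973.75 + £299,000.00) = 0.036847

3.68%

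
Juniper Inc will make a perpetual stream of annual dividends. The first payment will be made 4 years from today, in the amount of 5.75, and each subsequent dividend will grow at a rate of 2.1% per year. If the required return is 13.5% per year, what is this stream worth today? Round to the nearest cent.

Value at end of year 3: C₁ / (r − g) = 5.75 / (0.135 − 0.021) = 50.4386
Discount to today: PV = 50.4386 / (1 + 0.135)^3 = 50.4386 / 1.462135 = 34.50

34.50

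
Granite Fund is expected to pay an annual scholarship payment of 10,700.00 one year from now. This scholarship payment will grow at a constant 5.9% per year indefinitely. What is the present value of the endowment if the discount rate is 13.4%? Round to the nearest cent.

Growing perpetuity: P = D₁ / (r − g) = 10,700.0000 / (0.134 − 0.059) = 142,666.67

142666.67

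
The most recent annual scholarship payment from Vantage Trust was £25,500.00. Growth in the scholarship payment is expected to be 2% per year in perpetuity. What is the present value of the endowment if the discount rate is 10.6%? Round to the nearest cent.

£302441.86

D₁ = D₀ × (1 + g) = £25,500.00 × 1.02 = £26,010.0000
Growing perpetuity: P = D₁ / (r − g) = £26,010.0000 / (0.106 − 0.02) = £302,441.86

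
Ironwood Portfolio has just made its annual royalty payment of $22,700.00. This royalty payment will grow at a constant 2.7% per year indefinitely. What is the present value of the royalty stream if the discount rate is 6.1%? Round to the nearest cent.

$685673.53

D₁ = D₀ × (1 + g) = $22,700.00 × 1.027 = $23,312.9000
Growing perpetuity: P = D₁ / (r − g) = $23,312.9000 / (0.061 − 0.027) = $685,673.53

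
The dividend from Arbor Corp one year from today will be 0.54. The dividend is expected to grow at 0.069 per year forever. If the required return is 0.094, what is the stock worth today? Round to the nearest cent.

21.60

Growing perpetuity: P = D₁ / (r − g) = 0.5400 / (0.094 − 0.069) = 21.60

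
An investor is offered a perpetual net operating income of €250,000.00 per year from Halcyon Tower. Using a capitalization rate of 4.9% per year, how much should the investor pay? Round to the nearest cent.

€5102040.82

Level perpetuity: PV = C / r = €250,000.00 / 0.049 = €5,102,040.82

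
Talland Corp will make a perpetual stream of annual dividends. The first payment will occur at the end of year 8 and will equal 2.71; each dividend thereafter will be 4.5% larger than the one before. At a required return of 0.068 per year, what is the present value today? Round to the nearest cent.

Value at end of year 7: C₁ / (r − g) = 2.71 / (0.068 − 0.045) = 117.8261
Discount to today: PV = 117.8261 / (1 + 0.068)^7 = 117.8261 / 1.584889 = 74.34

74.34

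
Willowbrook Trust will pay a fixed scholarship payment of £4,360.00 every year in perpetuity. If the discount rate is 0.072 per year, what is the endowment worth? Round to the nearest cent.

Level perpetuity: PV = C / r = £4,360.00 / 0.072 = £60,555.56

£60555.56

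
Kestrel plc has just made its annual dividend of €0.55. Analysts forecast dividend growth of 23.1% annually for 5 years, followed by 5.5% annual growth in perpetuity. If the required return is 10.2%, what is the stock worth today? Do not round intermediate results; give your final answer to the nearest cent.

D_1 = 0.67705
D_2 = 0.83345
D_3 = 1.02598
D_4 = 1.26298
D_5 = 1.55472
Terminal value at year 5: TV = D_5×(1+g_2)/(r−g_2) = 1.64023/0.047 = 34.89856
P_0 = D_1/(1+r)^1 + D_2/(1+r)^2 + D_3/(1+r)^3 + D_4/(1+r)^4 + D_5/(1+r)^5 + TV/(1+r)^5
    = 0.61438 + 0.68630 + 0.76664 + 0.85638 + 0.95663 + 21.47334 = 25.35368

€25.35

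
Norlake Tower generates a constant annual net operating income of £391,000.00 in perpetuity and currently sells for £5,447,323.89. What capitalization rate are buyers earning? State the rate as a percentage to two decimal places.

7.18%

P = C/r ⇒ r = C/P = £391,000.00/£5,447,323.89 = 0.071778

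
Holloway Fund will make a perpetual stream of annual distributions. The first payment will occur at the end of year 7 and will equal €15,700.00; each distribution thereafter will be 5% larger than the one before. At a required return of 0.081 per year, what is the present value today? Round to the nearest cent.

€317383.10

Value at end of year 6: C₁ / (r − g) = €15,700.00 / (0.081 − 0.05) = €506,451.6129
Discount to today: PV = €506,451.6129 / (1 + 0.081)^6 = €506,451.6129 / 1.595711 = €317,383.10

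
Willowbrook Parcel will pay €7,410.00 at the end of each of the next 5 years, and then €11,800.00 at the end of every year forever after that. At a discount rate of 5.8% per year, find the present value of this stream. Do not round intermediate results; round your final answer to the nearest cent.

PV of 5-year annuity: €7,410.00 × [1 − (1+0.058)^−5] / 0.058 = 31384.17883
Perpetuity value at year 5: €11,800.00 / 0.058 = 203448.27586
PV of perpetuity: 203448.27586 / (1+0.058)^5 = 153470.77112
Total PV = 31384.17883 + 153470.77112 = 184854.94994

€184854.95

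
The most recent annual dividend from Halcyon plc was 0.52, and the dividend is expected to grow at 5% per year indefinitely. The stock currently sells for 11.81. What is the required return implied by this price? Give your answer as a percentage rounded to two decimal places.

9.62%

D₁ = 0.52 × 1.05 = 0.5460
P = D₁/(r − g) ⇒ r = D₁/P + g = 0.5460/11.81 + 0.05 = 0.046232 + 0.05 = 0.096232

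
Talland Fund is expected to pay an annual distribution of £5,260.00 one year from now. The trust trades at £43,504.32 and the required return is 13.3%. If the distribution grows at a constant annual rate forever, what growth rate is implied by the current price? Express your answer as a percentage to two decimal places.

P = D₁/(r−g) ⇒ g = r − D₁/P = 0.133 − £5,260.00/£43,504.32 = 0.012092

1.21%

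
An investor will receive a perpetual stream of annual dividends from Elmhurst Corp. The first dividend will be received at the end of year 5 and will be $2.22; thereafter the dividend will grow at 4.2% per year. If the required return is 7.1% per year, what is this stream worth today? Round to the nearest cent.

Value at end of year 4: C₁ / (r − g) = $2.22 / (0.071 − 0.042) = $76.5517
Discount to today: PV = $76.5517 / (1 + 0.071)^4 = $76.5517 / 1.315703 = $58.18

$58.18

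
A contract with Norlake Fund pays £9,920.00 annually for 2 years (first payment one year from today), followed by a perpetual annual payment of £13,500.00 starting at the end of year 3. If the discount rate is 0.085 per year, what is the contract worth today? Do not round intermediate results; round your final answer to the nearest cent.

£152482.94

PV of 2-year annuity: £9,920.00 × [1 − (1+0.085)^−2] / 0.085 = 17569.45359
Perpetuity value at year 2: £13,500.00 / 0.085 = 158823.52941
PV of perpetuity: 158823.52941 / (1+0.085)^2 = 134913.48673
Total PV = 17569.45359 + 134913.48673 = 152482.94031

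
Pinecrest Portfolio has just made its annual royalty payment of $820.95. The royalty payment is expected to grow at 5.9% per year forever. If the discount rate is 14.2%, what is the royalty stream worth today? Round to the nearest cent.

$10474.53

D₁ = D₀ × (1 + g) = $820.95 × 1.059 = $869.3861
Growing perpetuity: P = D₁ / (r − g) = $869.3861 / (0.142 − 0.059) = $10,474.53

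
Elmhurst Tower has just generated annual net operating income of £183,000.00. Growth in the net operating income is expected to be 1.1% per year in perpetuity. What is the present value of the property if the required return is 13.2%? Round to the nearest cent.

D₁ = D₀ × (1 + g) = £183,000.00 × 1.011 = £185,013.0000
Growing perpetuity: P = D₁ / (r − g) = £185,013.0000 / (0.132 − 0.011) = £1,529,033.06

£1529033.06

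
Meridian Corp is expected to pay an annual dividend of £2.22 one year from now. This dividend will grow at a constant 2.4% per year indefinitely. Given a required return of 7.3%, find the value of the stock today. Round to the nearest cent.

Growing perpetuity: P = D₁ / (r − g) = £2.2200 / (0.073 − 0.024) = £45.31

£45.31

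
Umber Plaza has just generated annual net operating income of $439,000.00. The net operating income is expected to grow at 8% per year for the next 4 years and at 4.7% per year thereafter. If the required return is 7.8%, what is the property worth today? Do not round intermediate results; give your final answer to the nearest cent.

D_1 = 474120.00000
D_2 = 512049.60000
D_3 = 553013.56800
D_4 = 597254.65344
Terminal value at year 4: TV = D_4×(1+g_2)/(r−g_2) = 625325.62215/0.031 = 20171794.26296
P_0 = D_1/(1+r)^1 + D_2/(1+r)^2 + D_3/(1+r)^3 + D_4/(1+r)^4 + TV/(1+r)^4
    = 439814.47124 + 440630.45356 + 441447.94977 + 442266.96266 + 14937209.99699 = 16701369.83423

$16701369.83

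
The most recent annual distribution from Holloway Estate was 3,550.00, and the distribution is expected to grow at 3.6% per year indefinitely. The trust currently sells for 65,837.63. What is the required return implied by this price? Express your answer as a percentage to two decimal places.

D₁ = 3,550.00 × 1.036 = 3,677.8000
P = D₁/(r − g) ⇒ r = D₁/P + g = 3,677.8000/65,837.63 + 0.036 = 0.055862 + 0.036 = 0.091862

9.19%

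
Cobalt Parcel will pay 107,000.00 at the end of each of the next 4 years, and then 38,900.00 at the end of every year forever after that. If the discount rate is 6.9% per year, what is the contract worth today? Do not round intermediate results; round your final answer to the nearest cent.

794958.90

PV of 4-year annuity: 107,000.00 × [1 − (1+0.069)^−4] / 0.069 = 363251.30297
Perpetuity value at year 4: 38,900.00 / 0.069 = 563768.11594
PV of perpetuity: 563768.11594 / (1+0.069)^4 = 431707.59552
Total PV = 363251.30297 + 431707.59552 = 794958.89849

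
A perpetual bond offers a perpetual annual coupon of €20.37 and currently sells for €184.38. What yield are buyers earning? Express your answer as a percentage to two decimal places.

11.05%

P = C/r ⇒ r = C/P = €20.37/€184.38 = 0.110478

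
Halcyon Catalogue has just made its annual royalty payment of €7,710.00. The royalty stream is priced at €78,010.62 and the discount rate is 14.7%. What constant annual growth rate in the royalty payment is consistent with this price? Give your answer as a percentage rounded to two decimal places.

P = D₀(1+g)/(r−g) ⇒ P(r−g) = D₀(1+g) ⇒ g(P+D₀) = P·r − D₀
g = (P·r − D₀)/(P + D₀) = (€78,010.62×0.147 − €7,710.00) / (€78,010.62 + €7,710.00) = 0.043835

4.38%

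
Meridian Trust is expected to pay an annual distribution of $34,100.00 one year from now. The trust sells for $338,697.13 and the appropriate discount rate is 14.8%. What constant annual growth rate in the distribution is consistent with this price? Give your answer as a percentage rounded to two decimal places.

P = D₁/(r−g) ⇒ g = r − D₁/P = 0.148 − $34,100.00/$338,697.13 = 0.047320

4.73%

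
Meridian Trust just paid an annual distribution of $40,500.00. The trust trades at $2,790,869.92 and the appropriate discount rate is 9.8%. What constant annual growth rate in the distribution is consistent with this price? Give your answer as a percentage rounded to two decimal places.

8.23%

P = D₀(1+g)/(r−g) ⇒ P(r−g) = D₀(1+g) ⇒ g(P+D₀) = P·r − D₀
g = (P·r − D₀)/(P + D₀) = ($2,790,869.92×0.098 − $40,500.00) / ($2,790,869.92 + $40,500.00) = 0.082294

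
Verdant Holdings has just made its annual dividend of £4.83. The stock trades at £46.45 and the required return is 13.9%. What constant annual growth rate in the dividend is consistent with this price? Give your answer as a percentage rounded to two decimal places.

3.17%

P = D₀(1+g)/(r−g) ⇒ P(r−g) = D₀(1+g) ⇒ g(P+D₀) = P·r − D₀
g = (P·r − D₀)/(P + D₀) = (£46.45×0.139 − £4.83) / (£46.45 + £4.83) = 0.031719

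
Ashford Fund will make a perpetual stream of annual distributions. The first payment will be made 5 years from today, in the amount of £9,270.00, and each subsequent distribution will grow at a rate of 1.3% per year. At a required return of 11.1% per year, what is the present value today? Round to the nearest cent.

£62086.53

Value at end of year 4: C₁ / (r − g) = £9,270.00 / (0.111 − 0.013) = £94,591.8367
Discount to today: PV = £94,591.8367 / (1 + 0.111)^4 = £94,591.8367 / 1.523548 = £62,086.53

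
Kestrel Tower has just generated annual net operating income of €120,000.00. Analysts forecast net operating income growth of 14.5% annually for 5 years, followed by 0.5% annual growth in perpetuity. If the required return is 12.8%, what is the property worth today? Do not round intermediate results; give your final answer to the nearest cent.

D_1 = 137400.00000
D_2 = 157323.00000
D_3 = 180134.83500
D_4 = 206254.38607
D_5 = 236161.27206
Terminal value at year 5: TV = D_5×(1+g_2)/(r−g_2) = 237342.07842/0.123 = 1929610.39363
P_0 = D_1/(1+r)^1 + D_2/(1+r)^2 + D_3/(1+r)^3 + D_4/(1+r)^4 + D_5/(1+r)^5 + TV/(1+r)^5
    = 121808.51064 + 123644.27720 + 125507.71045 + 127399.22737 + 129319.25118 + 1056632.90602 = 1684311.88287

€1684311.88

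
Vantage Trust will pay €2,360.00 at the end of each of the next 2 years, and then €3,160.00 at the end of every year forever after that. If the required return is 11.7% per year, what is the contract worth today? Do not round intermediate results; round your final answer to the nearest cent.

PV of 2-year annuity: €2,360.00 × [1 − (1+0.117)^−2] / 0.117 = 4004.29915
Perpetuity value at year 2: €3,160.00 / 0.117 = 27008.54701
PV of perpetuity: 27008.54701 / (1+0.117)^2 = 21646.85832
Total PV = 4004.29915 + 21646.85832 = 25651.15747

€25651.16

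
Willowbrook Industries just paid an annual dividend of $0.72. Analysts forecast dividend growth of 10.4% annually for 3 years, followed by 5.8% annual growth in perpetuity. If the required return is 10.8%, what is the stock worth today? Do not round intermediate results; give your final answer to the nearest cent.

D_1 = 0.79488
D_2 = 0.87755
D_3 = 0.96881
Terminal value at year 3: TV = D_3×(1+g_2)/(r−g_2) = 1.02500/0.05 = 20.50007
P_0 = D_1/(1+r)^1 + D_2/(1+r)^2 + D_3/(1+r)^3 + TV/(1+r)^3
    = 0.71740 + 0.71481 + 0.71223 + 15.07079 = 17.21523

$17.22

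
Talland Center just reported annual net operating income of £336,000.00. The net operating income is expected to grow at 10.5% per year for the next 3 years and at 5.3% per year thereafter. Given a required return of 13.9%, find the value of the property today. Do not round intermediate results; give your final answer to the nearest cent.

D_1 = 371280.00000
D_2 = 410264.40000
D_3 = 453342.16200
Terminal value at year 3: TV = D_3×(1+g_2)/(r−g_2) = 477369.29659/0.086 = 5550805.77426
P_0 = D_1/(1+r)^1 + D_2/(1+r)^2 + D_3/(1+r)^3 + TV/(1+r)^3
    = 325970.14925 + 316239.69704 + 306799.70608 + 3756512.68027 = 4705522.23264

£4705522.23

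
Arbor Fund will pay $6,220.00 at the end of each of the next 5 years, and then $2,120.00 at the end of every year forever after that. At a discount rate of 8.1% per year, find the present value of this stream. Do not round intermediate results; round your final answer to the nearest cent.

PV of 5-year annuity: $6,220.00 × [1 − (1+0.081)^−5] / 0.081 = 24769.33911
Perpetuity value at year 5: $2,120.00 / 0.081 = 26172.83951
PV of perpetuity: 26172.83951 / (1+0.081)^5 = 17730.55672
Total PV = 24769.33911 + 17730.55672 = 42499.89583

$42499.90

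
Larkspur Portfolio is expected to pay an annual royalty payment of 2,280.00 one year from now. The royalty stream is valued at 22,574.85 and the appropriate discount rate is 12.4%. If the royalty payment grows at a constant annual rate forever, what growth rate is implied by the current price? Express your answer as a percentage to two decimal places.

P = D₁/(r−g) ⇒ g = r − D₁/P = 0.124 − 2,280.00/22,574.85 = 0.023003

2.30%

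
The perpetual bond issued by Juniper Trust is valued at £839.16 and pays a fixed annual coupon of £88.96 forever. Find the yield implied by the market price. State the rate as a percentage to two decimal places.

P = C/r ⇒ r = C/P = £88.96/£839.16 = 0.106011

10.60%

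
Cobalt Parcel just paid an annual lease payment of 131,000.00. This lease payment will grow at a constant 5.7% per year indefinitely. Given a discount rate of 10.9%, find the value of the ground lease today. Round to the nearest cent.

2662826.92

D₁ = D₀ × (1 + g) = 131,000.00 × 1.057 = 138,467.0000
Growing perpetuity: P = D₁ / (r − g) = 138,467.0000 / (0.109 − 0.057) = 2,662,826.92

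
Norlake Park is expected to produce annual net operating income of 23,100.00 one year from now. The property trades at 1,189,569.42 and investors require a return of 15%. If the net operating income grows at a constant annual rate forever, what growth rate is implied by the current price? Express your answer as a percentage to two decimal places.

13.06%

P = D₁/(r−g) ⇒ g = r − D₁/P = 0.15 − 23,100.00/1,189,569.42 = 0.130581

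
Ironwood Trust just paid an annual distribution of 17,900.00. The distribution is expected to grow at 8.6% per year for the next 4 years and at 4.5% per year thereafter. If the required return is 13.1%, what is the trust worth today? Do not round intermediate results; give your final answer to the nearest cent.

D_1 = 19439.40000
D_2 = 21111.18840
D_3 = 22926.75060
D_4 = 24898.45115
Terminal value at year 4: TV = D_4×(1+g_2)/(r−g_2) = 26018.88146/0.086 = 302545.13321
P_0 = D_1/(1+r)^1 + D_2/(1+r)^2 + D_3/(1+r)^3 + D_4/(1+r)^4 + TV/(1+r)^4
    = 17187.79841 + 16503.93375 + 15847.27856 + 15216.75024 + 184901.20927 = 249656.97023

249656.97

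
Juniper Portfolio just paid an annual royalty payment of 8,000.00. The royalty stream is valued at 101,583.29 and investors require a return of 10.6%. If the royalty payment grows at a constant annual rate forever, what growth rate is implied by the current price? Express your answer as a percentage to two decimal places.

2.53%

P = D₀(1+g)/(r−g) ⇒ P(r−g) = D₀(1+g) ⇒ g(P+D₀) = P·r − D₀
g = (P·r − D₀)/(P + D₀) = (101,583.29×0.106 − 8,000.00) / (101,583.29 + 8,000.00) = 0.025258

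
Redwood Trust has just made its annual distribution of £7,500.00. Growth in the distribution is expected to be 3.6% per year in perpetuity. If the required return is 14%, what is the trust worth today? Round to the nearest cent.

D₁ = D₀ × (1 + g) = £7,500.00 × 1.036 = £7,770.0000
Growing perpetuity: P = D₁ / (r − g) = £7,770.0000 / (0.14 − 0.036) = £74,711.54

£74711.54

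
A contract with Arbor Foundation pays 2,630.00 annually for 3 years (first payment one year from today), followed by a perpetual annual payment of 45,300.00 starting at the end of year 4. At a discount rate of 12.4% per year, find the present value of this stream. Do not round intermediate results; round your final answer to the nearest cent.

263536.80

PV of 3-year annuity: 2,630.00 × [1 − (1+0.124)^−3] / 0.124 = 6273.64906
Perpetuity value at year 3: 45,300.00 / 0.124 = 365322.58065
PV of perpetuity: 365322.58065 / (1+0.124)^3 = 257263.15012
Total PV = 6273.64906 + 257263.15012 = 263536.79917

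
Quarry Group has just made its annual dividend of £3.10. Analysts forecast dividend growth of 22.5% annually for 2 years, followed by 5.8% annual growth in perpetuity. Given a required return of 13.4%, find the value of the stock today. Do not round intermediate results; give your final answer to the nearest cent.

£57.33

D_1 = 3.79750
D_2 = 4.65194
Terminal value at year 2: TV = D_2×(1+g_2)/(r−g_2) = 4.92175/0.076 = 64.75987
P_0 = D_1/(1+r)^1 + D_2/(1+r)^2 + TV/(1+r)^2
    = 3.34877 + 3.61749 + 50.35932 = 57.32558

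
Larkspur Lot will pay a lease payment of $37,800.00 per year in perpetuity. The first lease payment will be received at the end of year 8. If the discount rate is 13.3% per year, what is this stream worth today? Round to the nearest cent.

Value at end of year 7: C / r = $37,800.00 / 0.133 = $284,210.5263
Discount to today: PV = $284,210.5263 / (1 + 0.133)^7 = $284,210.5263 / 2.396676 = $118,585.28

$118585.28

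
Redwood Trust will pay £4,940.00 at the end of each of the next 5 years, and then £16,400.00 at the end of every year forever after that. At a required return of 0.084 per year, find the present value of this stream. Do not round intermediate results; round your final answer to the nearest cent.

£149960.00

PV of 5-year annuity: £4,940.00 × [1 − (1+0.084)^−5] / 0.084 = 19517.78469
Perpetuity value at year 5: £16,400.00 / 0.084 = 195238.09524
PV of perpetuity: 195238.09524 / (1+0.084)^5 = 130442.21084
Total PV = 19517.78469 + 130442.21084 = 149959.99553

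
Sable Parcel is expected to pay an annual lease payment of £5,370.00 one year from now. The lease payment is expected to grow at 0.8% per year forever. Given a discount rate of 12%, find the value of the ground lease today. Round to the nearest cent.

Growing perpetuity: P = D₁ / (r − g) = £5,370.0000 / (0.12 − 0.008) = £47,946.43

£47946.43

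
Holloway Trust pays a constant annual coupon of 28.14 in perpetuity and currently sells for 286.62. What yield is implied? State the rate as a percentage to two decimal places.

P = C/r ⇒ r = C/P = 28.14/286.62 = 0.098179

9.82%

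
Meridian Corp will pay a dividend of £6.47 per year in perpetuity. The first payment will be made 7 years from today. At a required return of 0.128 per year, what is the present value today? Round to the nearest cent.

Value at end of year 6: C / r = £6.47 / 0.128 = £50.5469
Discount to today: PV = £50.5469 / (1 + 0.128)^6 = £50.5469 / 2.059940 = £24.54

£24.54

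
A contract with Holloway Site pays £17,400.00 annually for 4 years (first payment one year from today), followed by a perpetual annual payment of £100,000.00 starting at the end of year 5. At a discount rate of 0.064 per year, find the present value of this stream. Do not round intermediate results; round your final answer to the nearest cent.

PV of 4-year annuity: £17,400.00 × [1 − (1+0.064)^−4] / 0.064 = 59744.67250
Perpetuity value at year 4: £100,000.00 / 0.064 = 1562500.00000
PV of perpetuity: 1562500.00000 / (1+0.064)^4 = 1219139.81324
Total PV = 59744.67250 + 1219139.81324 = 1278884.48574

£1278884.49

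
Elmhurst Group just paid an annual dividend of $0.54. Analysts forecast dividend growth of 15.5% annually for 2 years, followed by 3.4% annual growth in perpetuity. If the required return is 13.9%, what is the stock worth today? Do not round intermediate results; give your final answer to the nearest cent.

$6.57

D_1 = 0.62370
D_2 = 0.72037
Terminal value at year 2: TV = D_2×(1+g_2)/(r−g_2) = 0.74487/0.105 = 7.09396
P_0 = D_1/(1+r)^1 + D_2/(1+r)^2 + TV/(1+r)^2
    = 0.54759 + 0.55528 + 5.46816 = 6.57103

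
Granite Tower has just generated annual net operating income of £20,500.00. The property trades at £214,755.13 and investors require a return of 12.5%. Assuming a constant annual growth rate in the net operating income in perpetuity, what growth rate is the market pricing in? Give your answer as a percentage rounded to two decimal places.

2.70%

P = D₀(1+g)/(r−g) ⇒ P(r−g) = D₀(1+g) ⇒ g(P+D₀) = P·r − D₀
g = (P·r − D₀)/(P + D₀) = (£214,755.13×0.125 − £20,500.00) / (£214,755.13 + £20,500.00) = 0.026968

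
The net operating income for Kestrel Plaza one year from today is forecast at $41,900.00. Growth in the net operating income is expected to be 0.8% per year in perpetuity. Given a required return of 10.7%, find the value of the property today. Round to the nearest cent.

Growing perpetuity: P = D₁ / (r − g) = $41,900.0000 / (0.107 − 0.008) = $423,232.32

$423232.32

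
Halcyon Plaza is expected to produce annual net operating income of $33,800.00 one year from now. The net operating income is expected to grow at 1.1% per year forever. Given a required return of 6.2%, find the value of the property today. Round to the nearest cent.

$662745.10

Growing perpetuity: P = D₁ / (r − g) = $33,800.0000 / (0.062 − 0.011) = $662,745.10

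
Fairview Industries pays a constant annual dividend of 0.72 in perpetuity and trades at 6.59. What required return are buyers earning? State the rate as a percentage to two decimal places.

10.93%

P = C/r ⇒ r = C/P = 0.72/6.59 = 0.109256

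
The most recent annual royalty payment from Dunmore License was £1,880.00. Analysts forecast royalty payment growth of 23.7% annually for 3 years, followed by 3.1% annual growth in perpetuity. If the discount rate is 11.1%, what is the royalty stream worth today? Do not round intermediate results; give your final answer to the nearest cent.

D_1 = 2325.56000
D_2 = 2876.71772
D_3 = 3558.49982
Terminal value at year 3: TV = D_3×(1+g_2)/(r−g_2) = 3668.81331/0.08 = 45860.16643
P_0 = D_1/(1+r)^1 + D_2/(1+r)^2 + D_3/(1+r)^3 + TV/(1+r)^3
    = 2093.21332 + 2330.60745 + 2594.92477 + 33442.09295 = 40460.83849

£40460.84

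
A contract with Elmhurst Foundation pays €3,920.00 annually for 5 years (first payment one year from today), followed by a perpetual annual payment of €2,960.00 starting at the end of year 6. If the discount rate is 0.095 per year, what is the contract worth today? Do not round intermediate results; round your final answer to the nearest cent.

€34844.02

PV of 5-year annuity: €3,920.00 × [1 − (1+0.095)^−5] / 0.095 = 15051.65844
Perpetuity value at year 5: €2,960.00 / 0.095 = 31157.89474
PV of perpetuity: 31157.89474 / (1+0.095)^5 = 19792.35673
Total PV = 15051.65844 + 19792.35673 = 34844.01517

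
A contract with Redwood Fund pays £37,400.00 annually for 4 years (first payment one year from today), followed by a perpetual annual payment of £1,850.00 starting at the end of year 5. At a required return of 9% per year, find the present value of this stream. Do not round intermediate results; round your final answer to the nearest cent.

PV of 4-year annuity: £37,400.00 × [1 − (1+0.09)^−4] / 0.09 = 121165.52340
Perpetuity value at year 4: £1,850.00 / 0.09 = 20555.55556
PV of perpetuity: 20555.55556 / (1+0.09)^4 = 14562.07378
Total PV = 121165.52340 + 14562.07378 = 135727.59718

£135727.60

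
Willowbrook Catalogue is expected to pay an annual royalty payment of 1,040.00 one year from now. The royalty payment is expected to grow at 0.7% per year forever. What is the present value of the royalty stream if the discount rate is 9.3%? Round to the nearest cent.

12093.02

Growing perpetuity: P = D₁ / (r − g) = 1,040.0000 / (0.093 − 0.007) = 12,093.02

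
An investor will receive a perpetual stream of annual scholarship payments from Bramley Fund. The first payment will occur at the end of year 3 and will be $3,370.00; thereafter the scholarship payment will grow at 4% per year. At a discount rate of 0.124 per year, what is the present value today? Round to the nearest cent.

Value at end of year 2: C₁ / (r − g) = $3,370.00 / (0.124 − 0.04) = $40,119.0476
Discount to today: PV = $40,119.0476 / (1 + 0.124)^2 = $40,119.0476 / 1.263376 = $31,755.43

$31755.43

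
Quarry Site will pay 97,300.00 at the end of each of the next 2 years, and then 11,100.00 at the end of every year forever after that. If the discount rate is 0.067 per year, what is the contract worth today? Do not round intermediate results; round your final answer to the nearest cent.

322173.29

PV of 2-year annuity: 97,300.00 × [1 − (1+0.067)^−2] / 0.067 = 176654.40773
Perpetuity value at year 2: 11,100.00 / 0.067 = 165671.64179
PV of perpetuity: 165671.64179 / (1+0.067)^2 = 145518.87791
Total PV = 176654.40773 + 145518.87791 = 322173.28564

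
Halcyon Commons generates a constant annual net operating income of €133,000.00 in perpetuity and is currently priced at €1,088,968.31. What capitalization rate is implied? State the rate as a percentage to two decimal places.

P = C/r ⇒ r = C/P = €133,000.00/€1,088,968.31 = 0.122134

12.21%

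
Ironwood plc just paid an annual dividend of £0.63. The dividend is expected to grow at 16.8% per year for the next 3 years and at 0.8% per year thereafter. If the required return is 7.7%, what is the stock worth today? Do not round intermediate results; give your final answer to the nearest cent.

£13.97

D_1 = 0.73584
D_2 = 0.85946
D_3 = 1.00385
Terminal value at year 3: TV = D_3×(1+g_2)/(r−g_2) = 1.01188/0.069 = 14.66495
P_0 = D_1/(1+r)^1 + D_2/(1+r)^2 + D_3/(1+r)^3 + TV/(1+r)^3
    = 0.68323 + 0.74096 + 0.80357 + 11.73906 = 13.96682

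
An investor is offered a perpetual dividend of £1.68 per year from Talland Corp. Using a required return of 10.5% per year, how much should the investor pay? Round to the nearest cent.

£16.00

Level perpetuity: PV = C / r = £1.68 / 0.105 = £16.00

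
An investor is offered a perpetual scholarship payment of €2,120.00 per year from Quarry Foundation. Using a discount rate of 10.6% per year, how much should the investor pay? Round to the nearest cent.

Level perpetuity: PV = C / r = €2,120.00 / 0.106 = €20,000.00

€20000.00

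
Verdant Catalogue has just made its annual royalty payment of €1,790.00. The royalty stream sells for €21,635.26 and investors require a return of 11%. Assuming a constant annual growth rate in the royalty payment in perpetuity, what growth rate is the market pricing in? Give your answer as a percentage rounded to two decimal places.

P = D₀(1+g)/(r−g) ⇒ P(r−g) = D₀(1+g) ⇒ g(P+D₀) = P·r − D₀
g = (P·r − D₀)/(P + D₀) = (€21,635.26×0.11 − €1,790.00) / (€21,635.26 + €1,790.00) = 0.025181

2.52%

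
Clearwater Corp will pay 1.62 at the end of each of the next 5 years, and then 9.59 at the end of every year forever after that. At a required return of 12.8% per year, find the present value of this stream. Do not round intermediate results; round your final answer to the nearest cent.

46.75

PV of 5-year annuity: 1.62 × [1 − (1+0.128)^−5] / 0.128 = 5.72583
Perpetuity value at year 5: 9.59 / 0.128 = 74.92188
PV of perpetuity: 74.92188 / (1+0.128)^5 = 41.02637
Total PV = 5.72583 + 41.02637 = 46.75220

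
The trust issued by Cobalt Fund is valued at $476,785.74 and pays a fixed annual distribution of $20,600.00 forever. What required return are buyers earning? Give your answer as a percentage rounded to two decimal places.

P = C/r ⇒ r = C/P = $20,600.00/$476,785.74 = 0.043206

4.32%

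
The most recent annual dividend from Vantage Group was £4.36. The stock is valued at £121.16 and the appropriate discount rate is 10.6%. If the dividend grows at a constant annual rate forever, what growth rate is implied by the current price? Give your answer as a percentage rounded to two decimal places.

6.76%

P = D₀(1+g)/(r−g) ⇒ P(r−g) = D₀(1+g) ⇒ g(P+D₀) = P·r − D₀
g = (P·r − D₀)/(P + D₀) = (£121.16×0.106 − £4.36) / (£121.16 + £4.36) = 0.067583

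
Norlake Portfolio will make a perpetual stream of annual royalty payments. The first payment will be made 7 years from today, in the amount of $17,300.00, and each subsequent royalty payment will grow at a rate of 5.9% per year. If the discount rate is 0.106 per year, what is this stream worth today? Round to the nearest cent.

Value at end of year 6: C₁ / (r − g) = $17,300.00 / (0.106 − 0.059) = $368,085.1064
Discount to today: PV = $368,085.1064 / (1 + 0.106)^6 = $368,085.1064 / 1.830336 = $201,102.51

$201102.51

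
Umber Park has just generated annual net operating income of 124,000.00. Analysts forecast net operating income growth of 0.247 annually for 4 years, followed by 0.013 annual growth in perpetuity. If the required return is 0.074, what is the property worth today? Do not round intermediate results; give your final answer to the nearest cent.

4472986.19

D_1 = 154628.00000
D_2 = 192821.11600
D_3 = 240447.93165
D_4 = 299838.57077
Terminal value at year 4: TV = D_4×(1+g_2)/(r−g_2) = 303736.47219/0.061 = 4979286.42935
P_0 = D_1/(1+r)^1 + D_2/(1+r)^2 + D_3/(1+r)^3 + D_4/(1+r)^4 + TV/(1+r)^4
    = 143973.92924 + 167165.26048 + 194092.25309 + 225356.64768 + 3742398.09997 = 4472986.19046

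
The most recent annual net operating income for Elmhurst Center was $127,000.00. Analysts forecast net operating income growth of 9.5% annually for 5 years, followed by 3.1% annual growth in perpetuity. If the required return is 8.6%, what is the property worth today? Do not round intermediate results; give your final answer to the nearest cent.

$3131930.85

D_1 = 139065.00000
D_2 = 152276.17500
D_3 = 166742.41163
D_4 = 182582.94073
D_5 = 199928.32010
Terminal value at year 5: TV = D_5×(1+g_2)/(r−g_2) = 206126.09802/0.055 = 3747747.23676
P_0 = D_1/(1+r)^1 + D_2/(1+r)^2 + D_3/(1+r)^3 + D_4/(1+r)^4 + D_5/(1+r)^5 + TV/(1+r)^5
    = 128052.48619 + 129113.69464 + 130183.69763 + 131262.56805 + 132350.37939 + 2480968.02095 = 3131930.84685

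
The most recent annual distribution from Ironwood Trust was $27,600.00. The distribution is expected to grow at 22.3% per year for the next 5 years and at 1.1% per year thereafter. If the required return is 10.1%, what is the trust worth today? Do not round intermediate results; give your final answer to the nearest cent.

D_1 = 33754.80000
D_2 = 41282.12040
D_3 = 50488.03325
D_4 = 61746.86466
D_5 = 75516.41548
Terminal value at year 5: TV = D_5×(1+g_2)/(r−g_2) = 76347.09605/0.09 = 848301.06727
P_0 = D_1/(1+r)^1 + D_2/(1+r)^2 + D_3/(1+r)^3 + D_4/(1+r)^4 + D_5/(1+r)^5 + TV/(1+r)^5
    = 30658.31063 + 34055.50763 + 37829.14244 + 42020.92752 + 46677.19742 + 524340.51772 = 715581.60336

$715581.60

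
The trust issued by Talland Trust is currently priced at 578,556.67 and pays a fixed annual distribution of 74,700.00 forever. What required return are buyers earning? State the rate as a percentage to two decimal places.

12.91%

P = C/r ⇒ r = C/P = 74,700.00/578,556.67 = 0.129114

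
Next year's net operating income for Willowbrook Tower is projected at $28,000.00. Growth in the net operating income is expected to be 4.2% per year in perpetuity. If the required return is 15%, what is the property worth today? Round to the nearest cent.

$259259.26

Growing perpetuity: P = D₁ / (r − g) = $28,000.0000 / (0.15 − 0.042) = $259,259.26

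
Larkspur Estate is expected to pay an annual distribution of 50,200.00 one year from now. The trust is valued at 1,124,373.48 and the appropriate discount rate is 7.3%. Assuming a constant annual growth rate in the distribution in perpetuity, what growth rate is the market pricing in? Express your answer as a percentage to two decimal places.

P = D₁/(r−g) ⇒ g = r − D₁/P = 0.073 − 50,200.00/1,124,373.48 = 0.028353

2.84%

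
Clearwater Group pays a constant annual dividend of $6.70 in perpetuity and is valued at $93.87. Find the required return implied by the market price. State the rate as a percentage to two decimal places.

7.14%

P = C/r ⇒ r = C/P = $6.70/$93.87 = 0.071375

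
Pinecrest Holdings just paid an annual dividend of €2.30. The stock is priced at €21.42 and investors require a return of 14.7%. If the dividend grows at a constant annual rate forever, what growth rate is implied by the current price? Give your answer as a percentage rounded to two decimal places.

P = D₀(1+g)/(r−g) ⇒ P(r−g) = D₀(1+g) ⇒ g(P+D₀) = P·r − D₀
g = (P·r − D₀)/(P + D₀) = (€21.42×0.147 − €2.30) / (€21.42 + €2.30) = 0.035782

3.58%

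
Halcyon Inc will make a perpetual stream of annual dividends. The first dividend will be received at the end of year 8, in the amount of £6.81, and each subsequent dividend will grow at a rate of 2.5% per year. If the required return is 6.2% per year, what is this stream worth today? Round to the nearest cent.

Value at end of year 7: C₁ / (r − g) = £6.81 / (0.062 − 0.025) = £184.0541
Discount to today: PV = £184.0541 / (1 + 0.062)^7 = £184.0541 / 1.523602 = £120.80

£120.80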